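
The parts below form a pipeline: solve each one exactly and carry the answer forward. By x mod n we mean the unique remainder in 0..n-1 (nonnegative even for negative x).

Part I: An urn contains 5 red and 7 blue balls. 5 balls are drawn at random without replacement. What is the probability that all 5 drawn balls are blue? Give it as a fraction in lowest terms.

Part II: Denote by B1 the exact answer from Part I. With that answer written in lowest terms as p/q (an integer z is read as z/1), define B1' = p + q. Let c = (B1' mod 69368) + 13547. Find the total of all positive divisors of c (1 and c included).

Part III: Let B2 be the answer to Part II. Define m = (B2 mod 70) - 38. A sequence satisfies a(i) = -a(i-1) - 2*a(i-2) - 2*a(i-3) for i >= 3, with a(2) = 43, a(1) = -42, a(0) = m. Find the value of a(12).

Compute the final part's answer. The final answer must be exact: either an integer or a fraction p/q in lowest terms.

-1695

Part I: total draws C(12,5) = 792; favorable C(7,5) = 21; P = 7/264; answer 7/264
Part II: B1 = 7/264; threaded value p + q = 271; c = 13818; 13818 = 2 * 3 * 7^2 * 47; sigma = (1 + 2) * (1 + 3) * (1 + 7 + 49) * (1 + 47) = 3 * 4 * 57 * 48 = 32832; answer 32832
Part III: B2 = 32832; m = -36; a(3) = -1*(43) - 2*(-42) - 2*(-36) = 113; iterating: a(3)=113, a(4)=-115, a(5)=-197, a(6)=201, a(7)=423, a(8)=-431, a(9)=-817, a(10)=833, a(11)=1663, a(12)=-1695; answer -1695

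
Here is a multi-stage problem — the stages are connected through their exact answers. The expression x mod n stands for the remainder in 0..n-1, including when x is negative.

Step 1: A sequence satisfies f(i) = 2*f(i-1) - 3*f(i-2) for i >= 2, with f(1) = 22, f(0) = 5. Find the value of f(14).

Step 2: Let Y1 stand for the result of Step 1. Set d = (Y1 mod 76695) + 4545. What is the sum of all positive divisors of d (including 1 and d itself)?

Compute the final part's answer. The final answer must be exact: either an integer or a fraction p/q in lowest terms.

47424

Step 1: f(2) = 2*(22) - 3*(5) = 29; iterating: f(2)=29, f(3)=-8, f(4)=-103, f(5)=-182, f(6)=-55, f(7)=436, f(8)=1037, f(9)=766, f(10)=-1579, f(11)=-5456, f(12)=-6175, f(13)=4018, f(14)=26561; answer 26561
Step 2: Y1 = 26561; d = 31106; 31106 = 2 * 103 * 151; sigma = (1 + 2) * (1 + 103) * (1 + 151) = 3 * 104 * 152 = 47424; answer 47424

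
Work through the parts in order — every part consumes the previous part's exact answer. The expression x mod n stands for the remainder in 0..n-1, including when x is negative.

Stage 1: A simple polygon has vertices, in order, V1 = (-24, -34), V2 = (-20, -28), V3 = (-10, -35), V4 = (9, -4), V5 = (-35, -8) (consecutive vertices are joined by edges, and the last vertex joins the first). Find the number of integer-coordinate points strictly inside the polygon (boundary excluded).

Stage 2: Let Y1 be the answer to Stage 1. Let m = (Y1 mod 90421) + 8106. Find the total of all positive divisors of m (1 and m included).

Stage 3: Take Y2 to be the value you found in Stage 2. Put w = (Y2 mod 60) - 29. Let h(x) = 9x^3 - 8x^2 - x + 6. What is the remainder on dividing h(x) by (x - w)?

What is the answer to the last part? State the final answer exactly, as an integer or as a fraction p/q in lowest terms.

Stage 1: cross terms: (-24*-28 - -20*-34)=-8, (-20*-35 - -10*-28)=420, (-10*-4 - 9*-35)=355, (9*-8 - -35*-4)=-212, (-35*-34 - -24*-8)=998; twice the area = |1553| = 1553; area = 1553/2; boundary points = 2 + 1 + 1 + 4 + 1 = 9; strictly interior points = area - boundary/2 + 1 = 773; answer 773
Stage 2: Y1 = 773; m = 8879; 8879 = 13 * 683; sigma = (1 + 13) * (1 + 683) = 14 * 684 = 9576; answer 9576
Stage 3: Y2 = 9576; w = 7; remainder = value at the root: 9*(7)^3 - 8*(7)^2 - 1*(7)^1 + 6 = (3087) + (-392) + (-7) + (6) = 2694; answer 2694

2694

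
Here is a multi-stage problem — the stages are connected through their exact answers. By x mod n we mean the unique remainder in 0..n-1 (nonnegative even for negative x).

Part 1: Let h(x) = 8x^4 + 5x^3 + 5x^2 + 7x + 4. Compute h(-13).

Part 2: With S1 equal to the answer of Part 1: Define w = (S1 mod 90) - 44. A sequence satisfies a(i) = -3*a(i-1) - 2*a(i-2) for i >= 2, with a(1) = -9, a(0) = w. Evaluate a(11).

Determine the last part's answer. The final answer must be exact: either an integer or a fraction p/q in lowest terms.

Part 1: 8*(-13)^4 + 5*(-13)^3 + 5*(-13)^2 + 7*(-13)^1 + 4 = (228488) + (-10985) + (845) + (-91) + (4) = 218261; answer 218261
Part 2: S1 = 218261; w = -33; a(2) = -3*(-9) - 2*(-33) = 93; iterating: a(2)=93, a(3)=-261, a(4)=597, a(5)=-1269, a(6)=2613, a(7)=-5301, a(8)=10677, a(9)=-21429, a(10)=42933, a(11)=-85941; answer -85941

-85941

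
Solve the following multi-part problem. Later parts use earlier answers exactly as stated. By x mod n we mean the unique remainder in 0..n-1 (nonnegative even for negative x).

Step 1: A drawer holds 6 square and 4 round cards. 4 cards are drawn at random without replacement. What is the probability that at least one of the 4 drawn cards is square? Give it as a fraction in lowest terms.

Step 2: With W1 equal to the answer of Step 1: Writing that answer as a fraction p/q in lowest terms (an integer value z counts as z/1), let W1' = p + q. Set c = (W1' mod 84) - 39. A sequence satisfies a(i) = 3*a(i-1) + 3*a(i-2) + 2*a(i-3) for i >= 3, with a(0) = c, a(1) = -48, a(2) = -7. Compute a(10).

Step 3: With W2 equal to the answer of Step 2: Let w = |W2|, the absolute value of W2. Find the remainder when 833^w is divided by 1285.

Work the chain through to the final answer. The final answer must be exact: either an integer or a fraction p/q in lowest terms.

136

Step 1: total draws C(10,4) = 210; complement C(4,4) = 1; favorable 210 - 1 = 209; P = 209/210; answer 209/210
Step 2: W1 = 209/210; threaded value p + q = 419; c = 44; a(3) = 3*(-7) + 3*(-48) + 2*(44) = -77; iterating: a(3)=-77, a(4)=-348, a(5)=-1289, a(6)=-5065, a(7)=-19758, a(8)=-77047, a(9)=-300545, a(10)=-1172292; answer -1172292
Step 3: W2 = -1172292; w = 1172292; squarings mod 1285: 833^1=833, 833^2=1274, 833^4=121, 833^8=506, 833^16=321, 833^32=241, 833^64=256, 833^128=1, 833^256=1, 833^512=1, 833^1024=1, 833^2048=1, 833^4096=1, 833^8192=1, 833^16384=1, 833^32768=1, 833^65536=1, 833^131072=1, 833^262144=1, 833^524288=1, 833^1048576=1; 833^1172292 = 833^4 * 833^64 * 833^256 * 833^512 * 833^8192 * 833^16384 * 833^32768 * 833^65536 * 833^1048576 = 136 (mod 1285); answer 136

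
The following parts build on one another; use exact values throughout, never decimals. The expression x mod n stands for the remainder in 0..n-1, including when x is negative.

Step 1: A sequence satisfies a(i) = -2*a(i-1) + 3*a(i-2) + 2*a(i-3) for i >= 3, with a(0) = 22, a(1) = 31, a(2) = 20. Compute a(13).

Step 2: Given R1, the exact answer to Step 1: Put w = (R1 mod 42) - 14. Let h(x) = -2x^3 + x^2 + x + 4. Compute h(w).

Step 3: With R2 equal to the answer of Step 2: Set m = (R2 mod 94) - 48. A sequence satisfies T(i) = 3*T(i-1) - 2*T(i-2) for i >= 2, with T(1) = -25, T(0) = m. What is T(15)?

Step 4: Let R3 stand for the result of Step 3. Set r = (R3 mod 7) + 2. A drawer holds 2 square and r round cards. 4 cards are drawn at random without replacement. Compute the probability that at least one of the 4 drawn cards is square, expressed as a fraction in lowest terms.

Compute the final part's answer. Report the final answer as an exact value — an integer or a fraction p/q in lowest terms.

Step 1: a(3) = -2*(20) + 3*(31) + 2*(22) = 97; iterating: a(3)=97, a(4)=-72, a(5)=475, a(6)=-972, a(7)=3225, a(8)=-8416, a(9)=24563, a(10)=-67924, a(11)=192705, a(12)=-540056, a(13)=1522379; answer 1522379
Step 2: R1 = 1522379; w = -9; -2*(-9)^3 + 1*(-9)^2 + 1*(-9)^1 + 4 = (1458) + (81) + (-9) + (4) = 1534; answer 1534
Step 3: R2 = 1534; m = -18; T(2) = 3*(-25) - 2*(-18) = -39; iterating: T(2)=-39, T(3)=-67, T(4)=-123, T(5)=-235, T(6)=-459, T(7)=-907, T(8)=-1803, T(9)=-3595, T(10)=-7179, T(11)=-14347, T(12)=-28683, T(13)=-57355, T(14)=-114699, T(15)=-229387; answer -229387
Step 4: R3 = -229387; r = 5; total draws C(7,4) = 35; complement C(5,4) = 5; favorable 35 - 5 = 30; P = 6/7; answer 6/7

6/7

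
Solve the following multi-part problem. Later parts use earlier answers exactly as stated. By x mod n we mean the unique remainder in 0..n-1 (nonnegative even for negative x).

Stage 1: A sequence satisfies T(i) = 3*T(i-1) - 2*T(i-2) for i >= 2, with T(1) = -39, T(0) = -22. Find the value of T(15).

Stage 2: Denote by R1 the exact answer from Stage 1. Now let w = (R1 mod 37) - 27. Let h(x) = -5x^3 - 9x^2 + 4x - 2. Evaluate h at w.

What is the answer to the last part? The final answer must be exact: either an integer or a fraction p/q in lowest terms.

18110

Stage 1: T(2) = 3*(-39) - 2*(-22) = -73; iterating: T(2)=-73, T(3)=-141, T(4)=-277, T(5)=-549, T(6)=-1093, T(7)=-2181, T(8)=-4357, T(9)=-8709, T(10)=-17413, T(11)=-34821, T(12)=-69637, T(13)=-139269, T(14)=-278533, T(15)=-557061; answer -557061
Stage 2: R1 = -557061; w = -16; -5*(-16)^3 - 9*(-16)^2 + 4*(-16)^1 - 2 = (20480) + (-2304) + (-64) + (-2) = 18110; answer 18110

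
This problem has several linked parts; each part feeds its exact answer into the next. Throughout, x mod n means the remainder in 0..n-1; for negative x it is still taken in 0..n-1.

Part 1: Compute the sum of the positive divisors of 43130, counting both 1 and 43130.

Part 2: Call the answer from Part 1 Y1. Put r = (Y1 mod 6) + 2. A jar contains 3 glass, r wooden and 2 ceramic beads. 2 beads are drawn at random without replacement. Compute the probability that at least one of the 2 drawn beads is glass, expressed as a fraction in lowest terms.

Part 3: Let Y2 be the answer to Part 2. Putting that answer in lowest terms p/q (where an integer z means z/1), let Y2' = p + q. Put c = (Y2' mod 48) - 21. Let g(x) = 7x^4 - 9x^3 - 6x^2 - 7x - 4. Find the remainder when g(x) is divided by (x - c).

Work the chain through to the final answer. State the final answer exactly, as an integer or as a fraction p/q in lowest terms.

Part 1: 43130 = 2 * 5 * 19 * 227; sigma = (1 + 2) * (1 + 5) * (1 + 19) * (1 + 227) = 3 * 6 * 20 * 228 = 82080; answer 82080
Part 2: Y1 = 82080; r = 2; total draws C(7,2) = 21; complement C(4,2) = 6; favorable 21 - 6 = 15; P = 5/7; answer 5/7
Part 3: Y2 = 5/7; threaded value p + q = 12; c = -9; remainder = value at the root: 7*(-9)^4 - 9*(-9)^3 - 6*(-9)^2 - 7*(-9)^1 - 4 = (45927) + (6561) + (-486) + (63) + (-4) = 52061; answer 52061

52061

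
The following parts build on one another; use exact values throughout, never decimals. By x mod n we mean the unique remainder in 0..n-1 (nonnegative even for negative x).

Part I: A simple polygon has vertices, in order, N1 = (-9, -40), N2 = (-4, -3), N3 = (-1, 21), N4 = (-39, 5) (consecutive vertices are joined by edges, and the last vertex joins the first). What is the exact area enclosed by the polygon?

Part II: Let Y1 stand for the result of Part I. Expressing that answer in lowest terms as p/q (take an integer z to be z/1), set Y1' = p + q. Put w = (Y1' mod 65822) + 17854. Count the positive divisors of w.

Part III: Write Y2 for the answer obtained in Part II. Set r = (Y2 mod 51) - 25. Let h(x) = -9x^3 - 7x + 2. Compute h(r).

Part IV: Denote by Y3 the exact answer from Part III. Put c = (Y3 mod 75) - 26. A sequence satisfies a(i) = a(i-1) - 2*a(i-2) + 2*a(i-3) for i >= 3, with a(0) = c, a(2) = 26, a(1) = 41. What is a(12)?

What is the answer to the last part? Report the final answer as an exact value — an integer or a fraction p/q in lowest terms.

-546

Part I: cross terms: (-9*-3 - -4*-40)=-133, (-4*21 - -1*-3)=-87, (-1*5 - -39*21)=814, (-39*-40 - -9*5)=1605; twice the area = |2199| = 2199; area = 2199/2; answer 2199/2
Part II: Y1 = 2199/2; threaded value p + q = 2201; w = 20055; 20055 = 3 * 5 * 7 * 191; number of divisors = (1+1) * (1+1) * (1+1) * (1+1) = 16; answer 16
Part III: Y2 = 16; r = -9; -9*(-9)^3 - 7*(-9)^1 + 2 = (6561) + (63) + (2) = 6626; answer 6626
Part IV: Y3 = 6626; c = 0; a(3) = 1*(26) - 2*(41) + 2*(0) = -56; iterating: a(3)=-56, a(4)=-26, a(5)=138, a(6)=78, a(7)=-250, a(8)=-130, a(9)=526, a(10)=286, a(11)=-1026, a(12)=-546; answer -546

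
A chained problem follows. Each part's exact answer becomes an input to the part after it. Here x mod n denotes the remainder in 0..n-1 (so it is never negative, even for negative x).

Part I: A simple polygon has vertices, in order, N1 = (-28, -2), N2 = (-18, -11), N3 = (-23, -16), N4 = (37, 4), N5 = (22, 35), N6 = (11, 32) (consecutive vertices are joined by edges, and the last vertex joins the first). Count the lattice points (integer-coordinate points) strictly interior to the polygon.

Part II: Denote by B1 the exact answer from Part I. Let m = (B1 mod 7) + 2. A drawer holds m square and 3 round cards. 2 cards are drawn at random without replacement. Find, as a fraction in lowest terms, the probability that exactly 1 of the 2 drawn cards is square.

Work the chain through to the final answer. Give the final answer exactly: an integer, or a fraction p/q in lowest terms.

Part I: cross terms: (-28*-11 - -18*-2)=272, (-18*-16 - -23*-11)=35, (-23*4 - 37*-16)=500, (37*35 - 22*4)=1207, (22*32 - 11*35)=319, (11*-2 - -28*32)=874; twice the area = |3207| = 3207; area = 3207/2; boundary points = 1 + 5 + 20 + 1 + 1 + 1 = 29; strictly interior points = area - boundary/2 + 1 = 1590; answer 1590
Part II: B1 = 1590; m = 3; total draws C(6,2) = 15; favorable C(3,1)*C(3,1) = 9; P = 3/5; answer 3/5

3/5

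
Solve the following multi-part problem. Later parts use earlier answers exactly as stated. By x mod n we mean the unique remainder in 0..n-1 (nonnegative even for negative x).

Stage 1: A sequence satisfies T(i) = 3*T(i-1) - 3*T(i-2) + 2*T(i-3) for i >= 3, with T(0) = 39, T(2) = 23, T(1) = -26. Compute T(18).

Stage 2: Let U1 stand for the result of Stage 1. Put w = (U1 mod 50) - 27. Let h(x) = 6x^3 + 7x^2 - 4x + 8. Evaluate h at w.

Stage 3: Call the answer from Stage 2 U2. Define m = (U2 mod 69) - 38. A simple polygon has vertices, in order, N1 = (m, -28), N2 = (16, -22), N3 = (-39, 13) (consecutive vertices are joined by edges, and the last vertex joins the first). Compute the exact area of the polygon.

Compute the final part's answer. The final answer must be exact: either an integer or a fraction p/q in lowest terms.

85/2

Stage 1: T(3) = 3*(23) - 3*(-26) + 2*(39) = 225; iterating: T(3)=225, T(4)=554, T(5)=1033, T(6)=1887, T(7)=3670, T(8)=7415, T(9)=15009, T(10)=30122, T(11)=60169, T(12)=120159, T(13)=240214, T(14)=480503, T(15)=961185, T(16)=1922474, T(17)=3844873, T(18)=7689567; answer 7689567
Stage 2: U1 = 7689567; w = -10; 6*(-10)^3 + 7*(-10)^2 - 4*(-10)^1 + 8 = (-6000) + (700) + (40) + (8) = -5252; answer -5252
Stage 3: U2 = -5252; m = 23; cross terms: (23*-22 - 16*-28)=-58, (16*13 - -39*-22)=-650, (-39*-28 - 23*13)=793; twice the area = |85| = 85; area = 85/2; answer 85/2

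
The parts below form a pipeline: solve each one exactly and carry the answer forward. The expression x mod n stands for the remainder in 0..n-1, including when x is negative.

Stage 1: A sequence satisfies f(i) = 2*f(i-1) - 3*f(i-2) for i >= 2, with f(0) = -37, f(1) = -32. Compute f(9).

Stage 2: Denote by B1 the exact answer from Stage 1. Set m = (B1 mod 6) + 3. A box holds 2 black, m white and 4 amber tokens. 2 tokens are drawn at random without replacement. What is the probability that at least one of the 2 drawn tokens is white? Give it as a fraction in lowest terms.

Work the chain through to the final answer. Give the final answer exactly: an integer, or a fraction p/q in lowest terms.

21/26

Stage 1: f(2) = 2*(-32) - 3*(-37) = 47; iterating: f(2)=47, f(3)=190, f(4)=239, f(5)=-92, f(6)=-901, f(7)=-1526, f(8)=-349, f(9)=3880; answer 3880
Stage 2: B1 = 3880; m = 7; total draws C(13,2) = 78; complement C(6,2) = 15; favorable 78 - 15 = 63; P = 21/26; answer 21/26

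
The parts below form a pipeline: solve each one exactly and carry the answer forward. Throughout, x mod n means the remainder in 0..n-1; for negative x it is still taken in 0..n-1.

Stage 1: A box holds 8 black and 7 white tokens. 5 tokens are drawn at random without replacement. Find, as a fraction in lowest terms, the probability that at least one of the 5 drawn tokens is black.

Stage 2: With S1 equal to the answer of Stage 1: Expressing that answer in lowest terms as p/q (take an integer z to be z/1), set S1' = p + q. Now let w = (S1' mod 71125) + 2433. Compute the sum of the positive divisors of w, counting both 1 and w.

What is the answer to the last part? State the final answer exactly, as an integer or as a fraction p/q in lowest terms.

Stage 1: total draws C(15,5) = 3003; complement C(7,5) = 21; favorable 3003 - 21 = 2982; P = 142/143; answer 142/143
Stage 2: S1 = 142/143; threaded value p + q = 285; w = 2718; 2718 = 2 * 3^2 * 151; sigma = (1 + 2) * (1 + 3 + 9) * (1 + 151) = 3 * 13 * 152 = 5928; answer 5928

5928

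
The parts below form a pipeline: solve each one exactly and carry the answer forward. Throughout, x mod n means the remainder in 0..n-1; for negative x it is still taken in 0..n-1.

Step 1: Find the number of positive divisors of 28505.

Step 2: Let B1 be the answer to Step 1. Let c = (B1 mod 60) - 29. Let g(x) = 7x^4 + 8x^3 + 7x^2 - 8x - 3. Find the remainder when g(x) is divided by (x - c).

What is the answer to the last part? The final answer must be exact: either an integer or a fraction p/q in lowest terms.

2613947

Step 1: 28505 = 5 * 5701; number of divisors = (1+1) * (1+1) = 4; answer 4
Step 2: B1 = 4; c = -25; remainder = value at the root: 7*(-25)^4 + 8*(-25)^3 + 7*(-25)^2 - 8*(-25)^1 - 3 = (2734375) + (-125000) + (4375) + (200) + (-3) = 2613947; answer 2613947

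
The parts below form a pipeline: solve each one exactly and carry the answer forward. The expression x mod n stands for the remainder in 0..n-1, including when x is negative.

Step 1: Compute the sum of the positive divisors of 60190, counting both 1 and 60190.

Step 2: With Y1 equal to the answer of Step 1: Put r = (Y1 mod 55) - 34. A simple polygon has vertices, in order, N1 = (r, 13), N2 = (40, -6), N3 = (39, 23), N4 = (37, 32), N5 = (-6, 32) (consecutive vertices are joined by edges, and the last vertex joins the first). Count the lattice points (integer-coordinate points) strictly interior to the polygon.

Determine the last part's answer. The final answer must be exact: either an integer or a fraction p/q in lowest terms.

781

Step 1: 60190 = 2 * 5 * 13 * 463; sigma = (1 + 2) * (1 + 5) * (1 + 13) * (1 + 463) = 3 * 6 * 14 * 464 = 116928; answer 116928
Step 2: Y1 = 116928; r = 19; cross terms: (19*-6 - 40*13)=-634, (40*23 - 39*-6)=1154, (39*32 - 37*23)=397, (37*32 - -6*32)=1376, (-6*13 - 19*32)=-686; twice the area = |1607| = 1607; area = 1607/2; boundary points = 1 + 1 + 1 + 43 + 1 = 47; strictly interior points = area - boundary/2 + 1 = 781; answer 781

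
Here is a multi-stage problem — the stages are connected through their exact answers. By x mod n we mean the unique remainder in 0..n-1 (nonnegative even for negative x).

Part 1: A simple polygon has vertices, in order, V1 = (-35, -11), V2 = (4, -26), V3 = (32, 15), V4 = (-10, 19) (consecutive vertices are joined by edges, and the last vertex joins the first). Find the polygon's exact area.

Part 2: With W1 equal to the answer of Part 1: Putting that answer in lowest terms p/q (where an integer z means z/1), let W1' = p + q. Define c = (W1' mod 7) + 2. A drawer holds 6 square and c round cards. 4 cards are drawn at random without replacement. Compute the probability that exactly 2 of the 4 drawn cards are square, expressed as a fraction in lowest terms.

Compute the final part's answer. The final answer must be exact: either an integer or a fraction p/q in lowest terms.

Part 1: cross terms: (-35*-26 - 4*-11)=954, (4*15 - 32*-26)=892, (32*19 - -10*15)=758, (-10*-11 - -35*19)=775; twice the area = |3379| = 3379; area = 3379/2; answer 3379/2
Part 2: W1 = 3379/2; threaded value p + q = 3381; c = 2; total draws C(8,4) = 70; favorable C(6,2)*C(2,2) = 15; P = 3/14; answer 3/14

3/14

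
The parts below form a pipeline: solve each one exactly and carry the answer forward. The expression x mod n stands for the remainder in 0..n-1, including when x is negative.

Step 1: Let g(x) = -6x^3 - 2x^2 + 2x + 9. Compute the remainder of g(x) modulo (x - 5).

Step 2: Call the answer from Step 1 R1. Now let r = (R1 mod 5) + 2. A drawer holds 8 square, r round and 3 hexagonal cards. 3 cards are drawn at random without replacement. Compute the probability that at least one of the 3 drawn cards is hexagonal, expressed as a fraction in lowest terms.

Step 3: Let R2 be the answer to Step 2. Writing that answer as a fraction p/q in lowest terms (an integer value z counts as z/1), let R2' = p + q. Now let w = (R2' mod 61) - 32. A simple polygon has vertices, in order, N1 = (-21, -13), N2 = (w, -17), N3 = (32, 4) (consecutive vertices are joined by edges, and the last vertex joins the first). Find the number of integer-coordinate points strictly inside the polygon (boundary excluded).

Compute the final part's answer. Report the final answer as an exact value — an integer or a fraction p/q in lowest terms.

Step 1: remainder = value at the root: -6*(5)^3 - 2*(5)^2 + 2*(5)^1 + 9 = (-750) + (-50) + (10) + (9) = -781; answer -781
Step 2: R1 = -781; r = 6; total draws C(17,3) = 680; complement C(14,3) = 364; favorable 680 - 364 = 316; P = 79/170; answer 79/170
Step 3: R2 = 79/170; threaded value p + q = 249; w = -27; cross terms: (-21*-17 - -27*-13)=6, (-27*4 - 32*-17)=436, (32*-13 - -21*4)=-332; twice the area = |110| = 110; area = 55; boundary points = 2 + 1 + 1 = 4; strictly interior points = area - boundary/2 + 1 = 54; answer 54

54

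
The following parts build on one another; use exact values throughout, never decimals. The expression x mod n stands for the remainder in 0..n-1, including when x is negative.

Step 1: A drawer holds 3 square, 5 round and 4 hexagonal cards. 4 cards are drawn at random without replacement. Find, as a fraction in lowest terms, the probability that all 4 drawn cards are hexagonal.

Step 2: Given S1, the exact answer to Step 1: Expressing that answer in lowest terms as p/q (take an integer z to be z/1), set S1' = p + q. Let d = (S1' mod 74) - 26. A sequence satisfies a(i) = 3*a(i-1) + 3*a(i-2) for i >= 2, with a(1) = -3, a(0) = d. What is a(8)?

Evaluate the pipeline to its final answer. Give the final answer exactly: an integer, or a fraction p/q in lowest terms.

163701

Step 1: total draws C(12,4) = 495; favorable C(4,4) = 1; P = 1/495; answer 1/495
Step 2: S1 = 1/495; threaded value p + q = 496; d = 26; a(2) = 3*(-3) + 3*(26) = 69; iterating: a(2)=69, a(3)=198, a(4)=801, a(5)=2997, a(6)=11394, a(7)=43173, a(8)=163701; answer 163701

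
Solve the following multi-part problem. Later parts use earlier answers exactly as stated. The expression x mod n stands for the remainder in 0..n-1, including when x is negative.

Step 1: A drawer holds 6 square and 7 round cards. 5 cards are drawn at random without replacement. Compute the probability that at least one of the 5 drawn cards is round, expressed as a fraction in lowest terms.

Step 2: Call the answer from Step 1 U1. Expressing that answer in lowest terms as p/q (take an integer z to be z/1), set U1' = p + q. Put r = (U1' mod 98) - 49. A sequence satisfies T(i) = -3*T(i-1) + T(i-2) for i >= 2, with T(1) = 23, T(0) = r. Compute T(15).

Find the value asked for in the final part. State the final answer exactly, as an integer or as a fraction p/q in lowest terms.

269969561

Step 1: total draws C(13,5) = 1287; complement C(6,5) = 6; favorable 1287 - 6 = 1281; P = 427/429; answer 427/429
Step 2: U1 = 427/429; threaded value p + q = 856; r = 23; T(2) = -3*(23) + 1*(23) = -46; iterating: T(2)=-46, T(3)=161, T(4)=-529, T(5)=1748, T(6)=-5773, T(7)=19067, T(8)=-62974, T(9)=207989, T(10)=-686941, T(11)=2268812, T(12)=-7493377, T(13)=24748943, T(14)=-81740206, T(15)=269969561; answer 269969561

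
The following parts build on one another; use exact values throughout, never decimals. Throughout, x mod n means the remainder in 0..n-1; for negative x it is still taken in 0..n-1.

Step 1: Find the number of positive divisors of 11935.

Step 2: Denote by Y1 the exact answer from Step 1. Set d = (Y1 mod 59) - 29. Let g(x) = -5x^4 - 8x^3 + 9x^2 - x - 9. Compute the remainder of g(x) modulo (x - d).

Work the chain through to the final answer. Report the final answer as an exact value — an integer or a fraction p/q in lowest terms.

-123704

Step 1: 11935 = 5 * 7 * 11 * 31; number of divisors = (1+1) * (1+1) * (1+1) * (1+1) = 16; answer 16
Step 2: Y1 = 16; d = -13; remainder = value at the root: -5*(-13)^4 - 8*(-13)^3 + 9*(-13)^2 - 1*(-13)^1 - 9 = (-142805) + (17576) + (1521) + (13) + (-9) = -123704; answer -123704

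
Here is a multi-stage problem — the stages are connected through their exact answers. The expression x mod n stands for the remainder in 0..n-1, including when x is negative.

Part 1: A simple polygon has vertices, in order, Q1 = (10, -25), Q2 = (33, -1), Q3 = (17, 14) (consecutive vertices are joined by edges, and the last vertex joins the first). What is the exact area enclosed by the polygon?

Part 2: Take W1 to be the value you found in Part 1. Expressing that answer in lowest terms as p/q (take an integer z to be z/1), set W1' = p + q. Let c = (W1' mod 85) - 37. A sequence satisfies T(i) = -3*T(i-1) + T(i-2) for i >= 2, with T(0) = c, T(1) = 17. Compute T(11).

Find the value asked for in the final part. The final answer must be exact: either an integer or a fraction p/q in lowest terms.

1805459

Part 1: cross terms: (10*-1 - 33*-25)=815, (33*14 - 17*-1)=479, (17*-25 - 10*14)=-565; twice the area = |729| = 729; area = 729/2; answer 729/2
Part 2: W1 = 729/2; threaded value p + q = 731; c = 14; T(2) = -3*(17) + 1*(14) = -37; iterating: T(2)=-37, T(3)=128, T(4)=-421, T(5)=1391, T(6)=-4594, T(7)=15173, T(8)=-50113, T(9)=165512, T(10)=-546649, T(11)=1805459; answer 1805459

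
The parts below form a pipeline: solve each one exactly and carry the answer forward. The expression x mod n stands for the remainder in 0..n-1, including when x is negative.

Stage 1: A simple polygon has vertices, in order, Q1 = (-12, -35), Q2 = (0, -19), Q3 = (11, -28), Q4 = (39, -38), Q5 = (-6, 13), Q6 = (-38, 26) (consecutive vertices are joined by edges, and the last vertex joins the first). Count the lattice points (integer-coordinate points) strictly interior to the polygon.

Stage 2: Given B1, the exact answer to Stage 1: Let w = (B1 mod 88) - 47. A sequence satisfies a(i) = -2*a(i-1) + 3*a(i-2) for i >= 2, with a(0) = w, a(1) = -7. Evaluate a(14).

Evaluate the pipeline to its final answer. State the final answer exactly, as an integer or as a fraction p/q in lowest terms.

-38263783

Stage 1: cross terms: (-12*-19 - 0*-35)=228, (0*-28 - 11*-19)=209, (11*-38 - 39*-28)=674, (39*13 - -6*-38)=279, (-6*26 - -38*13)=338, (-38*-35 - -12*26)=1642; twice the area = |3370| = 3370; area = 1685; boundary points = 4 + 1 + 2 + 3 + 1 + 1 = 12; strictly interior points = area - boundary/2 + 1 = 1680; answer 1680
Stage 2: B1 = 1680; w = -39; a(2) = -2*(-7) + 3*(-39) = -103; iterating: a(2)=-103, a(3)=185, a(4)=-679, a(5)=1913, a(6)=-5863, a(7)=17465, a(8)=-52519, a(9)=157433, a(10)=-472423, a(11)=1417145, a(12)=-4251559, a(13)=12754553, a(14)=-38263783; answer -38263783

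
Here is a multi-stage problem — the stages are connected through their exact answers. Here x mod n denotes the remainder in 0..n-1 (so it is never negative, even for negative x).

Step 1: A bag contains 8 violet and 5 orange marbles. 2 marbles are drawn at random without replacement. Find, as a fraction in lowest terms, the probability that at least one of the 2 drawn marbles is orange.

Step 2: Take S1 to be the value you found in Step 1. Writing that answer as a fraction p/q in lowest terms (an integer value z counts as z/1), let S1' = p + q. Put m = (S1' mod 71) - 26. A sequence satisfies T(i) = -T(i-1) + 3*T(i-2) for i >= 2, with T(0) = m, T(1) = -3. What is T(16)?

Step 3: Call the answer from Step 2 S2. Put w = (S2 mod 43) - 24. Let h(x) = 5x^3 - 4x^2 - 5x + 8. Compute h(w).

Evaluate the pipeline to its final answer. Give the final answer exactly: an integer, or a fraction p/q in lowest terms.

Step 1: total draws C(13,2) = 78; complement C(8,2) = 28; favorable 78 - 28 = 50; P = 25/39; answer 25/39
Step 2: S1 = 25/39; threaded value p + q = 64; m = 38; T(2) = -1*(-3) + 3*(38) = 117; iterating: T(2)=117, T(3)=-126, T(4)=477, T(5)=-855, T(6)=2286, T(7)=-4851, T(8)=11709, T(9)=-26262, T(10)=61389, T(11)=-140175, T(12)=324342, T(13)=-744867, T(14)=1717893, T(15)=-3952494, T(16)=9106173; answer 9106173
Step 3: S2 = 9106173; w = -4; 5*(-4)^3 - 4*(-4)^2 - 5*(-4)^1 + 8 = (-320) + (-64) + (20) + (8) = -356; answer -356

-356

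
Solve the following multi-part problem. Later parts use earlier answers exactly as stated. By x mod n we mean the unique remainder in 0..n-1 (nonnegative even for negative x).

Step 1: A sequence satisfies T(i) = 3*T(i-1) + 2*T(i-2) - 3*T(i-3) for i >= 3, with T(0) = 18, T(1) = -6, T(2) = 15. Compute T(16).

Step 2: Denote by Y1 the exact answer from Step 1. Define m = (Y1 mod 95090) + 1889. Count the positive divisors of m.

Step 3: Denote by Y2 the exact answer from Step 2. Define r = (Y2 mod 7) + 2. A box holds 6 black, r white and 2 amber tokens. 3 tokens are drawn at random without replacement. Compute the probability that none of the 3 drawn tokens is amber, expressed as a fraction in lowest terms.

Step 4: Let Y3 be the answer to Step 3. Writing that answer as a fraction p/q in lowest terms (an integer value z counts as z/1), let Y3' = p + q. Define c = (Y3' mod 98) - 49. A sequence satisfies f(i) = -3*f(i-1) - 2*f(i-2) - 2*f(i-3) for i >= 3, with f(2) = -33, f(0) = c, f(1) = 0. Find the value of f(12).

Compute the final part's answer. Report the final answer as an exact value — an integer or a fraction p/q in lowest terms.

-66991

Step 1: T(3) = 3*(15) + 2*(-6) - 3*(18) = -21; iterating: T(3)=-21, T(4)=-15, T(5)=-132, T(6)=-363, T(7)=-1308, T(8)=-4254, T(9)=-14289, T(10)=-47451, T(11)=-158169, T(12)=-526542, T(13)=-1753611, T(14)=-5839410, T(15)=-19445826, T(16)=-64755465; answer -64755465
Step 2: Y1 = -64755465; m = 2714; 2714 = 2 * 23 * 59; number of divisors = (1+1) * (1+1) * (1+1) = 8; answer 8
Step 3: Y2 = 8; r = 3; total draws C(11,3) = 165; favorable C(9,3) = 84; P = 28/55; answer 28/55
Step 4: Y3 = 28/55; threaded value p + q = 83; c = 34; f(3) = -3*(-33) - 2*(0) - 2*(34) = 31; iterating: f(3)=31, f(4)=-27, f(5)=85, f(6)=-263, f(7)=673, f(8)=-1663, f(9)=4169, f(10)=-10527, f(11)=26569, f(12)=-66991; answer -66991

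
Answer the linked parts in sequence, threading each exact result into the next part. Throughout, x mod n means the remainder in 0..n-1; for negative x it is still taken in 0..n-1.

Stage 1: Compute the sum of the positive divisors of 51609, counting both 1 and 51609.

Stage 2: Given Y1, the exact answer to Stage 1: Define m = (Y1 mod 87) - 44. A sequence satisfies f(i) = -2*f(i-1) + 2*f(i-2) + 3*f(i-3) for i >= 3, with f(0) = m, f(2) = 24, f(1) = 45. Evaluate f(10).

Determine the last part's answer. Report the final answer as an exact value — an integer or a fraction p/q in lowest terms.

-39105

Stage 1: 51609 = 3 * 17203; sigma = (1 + 3) * (1 + 17203) = 4 * 17204 = 68816; answer 68816
Stage 2: Y1 = 68816; m = 42; f(3) = -2*(24) + 2*(45) + 3*(42) = 168; iterating: f(3)=168, f(4)=-153, f(5)=714, f(6)=-1230, f(7)=3429, f(8)=-7176, f(9)=17520, f(10)=-39105; answer -39105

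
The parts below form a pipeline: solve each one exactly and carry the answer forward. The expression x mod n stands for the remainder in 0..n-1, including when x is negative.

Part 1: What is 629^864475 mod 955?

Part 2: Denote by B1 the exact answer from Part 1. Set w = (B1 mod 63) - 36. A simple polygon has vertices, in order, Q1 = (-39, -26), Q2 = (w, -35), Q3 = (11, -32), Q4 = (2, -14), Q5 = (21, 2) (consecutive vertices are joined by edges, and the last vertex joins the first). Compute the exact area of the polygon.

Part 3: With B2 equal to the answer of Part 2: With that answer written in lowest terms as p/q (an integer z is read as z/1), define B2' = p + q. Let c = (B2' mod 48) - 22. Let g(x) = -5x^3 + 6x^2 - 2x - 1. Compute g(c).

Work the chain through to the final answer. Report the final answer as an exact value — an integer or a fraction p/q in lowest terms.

-50381

Part 1: squarings mod 955: 629^1=629, 629^2=271, 629^4=861, 629^8=241, 629^16=781, 629^32=671, 629^64=436, 629^128=51, 629^256=691, 629^512=936, 629^1024=361, 629^2048=441, 629^4096=616, 629^8192=321, 629^16384=856, 629^32768=251, 629^65536=926, 629^131072=841, 629^262144=581, 629^524288=446; 629^864475 = 629^1 * 629^2 * 629^8 * 629^16 * 629^64 * 629^128 * 629^4096 * 629^8192 * 629^65536 * 629^262144 * 629^524288 = 14 (mod 955); answer 14
Part 2: B1 = 14; w = -22; cross terms: (-39*-35 - -22*-26)=793, (-22*-32 - 11*-35)=1089, (11*-14 - 2*-32)=-90, (2*2 - 21*-14)=298, (21*-26 - -39*2)=-468; twice the area = |1622| = 1622; area = 811; answer 811
Part 3: B2 = 811; threaded value p + q = 812; c = 22; -5*(22)^3 + 6*(22)^2 - 2*(22)^1 - 1 = (-53240) + (2904) + (-44) + (-1) = -50381; answer -50381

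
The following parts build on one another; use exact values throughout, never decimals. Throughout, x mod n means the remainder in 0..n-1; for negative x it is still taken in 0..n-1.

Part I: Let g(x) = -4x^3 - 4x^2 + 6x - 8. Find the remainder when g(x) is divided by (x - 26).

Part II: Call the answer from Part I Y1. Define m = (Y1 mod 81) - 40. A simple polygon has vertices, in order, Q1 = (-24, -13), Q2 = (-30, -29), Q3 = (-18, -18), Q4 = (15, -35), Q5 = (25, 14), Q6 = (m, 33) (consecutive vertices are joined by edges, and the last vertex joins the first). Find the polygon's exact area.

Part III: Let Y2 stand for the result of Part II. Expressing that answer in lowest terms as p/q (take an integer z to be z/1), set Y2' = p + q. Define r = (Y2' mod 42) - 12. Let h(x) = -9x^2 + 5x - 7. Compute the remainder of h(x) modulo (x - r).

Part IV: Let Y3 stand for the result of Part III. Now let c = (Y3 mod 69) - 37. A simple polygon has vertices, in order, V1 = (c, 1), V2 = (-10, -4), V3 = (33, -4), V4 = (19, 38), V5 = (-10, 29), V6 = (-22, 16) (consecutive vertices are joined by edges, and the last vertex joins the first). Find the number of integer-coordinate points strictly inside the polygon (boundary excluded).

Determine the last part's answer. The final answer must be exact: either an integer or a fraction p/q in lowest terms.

1667

Part I: remainder = value at the root: -4*(26)^3 - 4*(26)^2 + 6*(26)^1 - 8 = (-70304) + (-2704) + (156) + (-8) = -72860; answer -72860
Part II: Y1 = -72860; m = 0; cross terms: (-24*-29 - -30*-13)=306, (-30*-18 - -18*-29)=18, (-18*-35 - 15*-18)=900, (15*14 - 25*-35)=1085, (25*33 - 0*14)=825, (0*-13 - -24*33)=792; twice the area = |3926| = 3926; area = 1963; answer 1963
Part III: Y2 = 1963; threaded value p + q = 1964; r = 20; remainder = value at the root: -9*(20)^2 + 5*(20)^1 - 7 = (-3600) + (100) + (-7) = -3507; answer -3507
Part IV: Y3 = -3507; c = -25; cross terms: (-25*-4 - -10*1)=110, (-10*-4 - 33*-4)=172, (33*38 - 19*-4)=1330, (19*29 - -10*38)=931, (-10*16 - -22*29)=478, (-22*1 - -25*16)=378; twice the area = |3399| = 3399; area = 3399/2; boundary points = 5 + 43 + 14 + 1 + 1 + 3 = 67; strictly interior points = area - boundary/2 + 1 = 1667; answer 1667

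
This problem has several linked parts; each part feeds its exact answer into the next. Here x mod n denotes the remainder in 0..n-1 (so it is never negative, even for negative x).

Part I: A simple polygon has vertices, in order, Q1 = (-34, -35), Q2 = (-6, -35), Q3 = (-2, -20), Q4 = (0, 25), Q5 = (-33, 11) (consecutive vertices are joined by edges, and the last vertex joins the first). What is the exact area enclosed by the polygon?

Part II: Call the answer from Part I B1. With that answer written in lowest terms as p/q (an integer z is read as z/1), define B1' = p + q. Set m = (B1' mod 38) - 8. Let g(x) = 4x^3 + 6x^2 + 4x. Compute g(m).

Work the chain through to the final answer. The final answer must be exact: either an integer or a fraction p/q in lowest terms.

74464

Part I: cross terms: (-34*-35 - -6*-35)=980, (-6*-20 - -2*-35)=50, (-2*25 - 0*-20)=-50, (0*11 - -33*25)=825, (-33*-35 - -34*11)=1529; twice the area = |3334| = 3334; area = 1667; answer 1667
Part II: B1 = 1667; threaded value p + q = 1668; m = 26; 4*(26)^3 + 6*(26)^2 + 4*(26)^1 = (70304) + (4056) + (104) = 74464; answer 74464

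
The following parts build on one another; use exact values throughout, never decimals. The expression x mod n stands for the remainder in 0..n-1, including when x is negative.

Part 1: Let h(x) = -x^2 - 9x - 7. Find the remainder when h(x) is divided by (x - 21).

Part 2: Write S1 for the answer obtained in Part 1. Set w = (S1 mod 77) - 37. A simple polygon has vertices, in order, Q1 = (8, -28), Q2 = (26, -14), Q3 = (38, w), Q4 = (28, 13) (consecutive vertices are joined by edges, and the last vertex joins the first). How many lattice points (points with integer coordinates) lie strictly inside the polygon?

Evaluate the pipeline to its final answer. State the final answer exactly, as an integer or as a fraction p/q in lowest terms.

355

Part 1: remainder = value at the root: -1*(21)^2 - 9*(21)^1 - 7 = (-441) + (-189) + (-7) = -637; answer -637
Part 2: S1 = -637; w = 19; cross terms: (8*-14 - 26*-28)=616, (26*19 - 38*-14)=1026, (38*13 - 28*19)=-38, (28*-28 - 8*13)=-888; twice the area = |716| = 716; area = 358; boundary points = 2 + 3 + 2 + 1 = 8; strictly interior points = area - boundary/2 + 1 = 355; answer 355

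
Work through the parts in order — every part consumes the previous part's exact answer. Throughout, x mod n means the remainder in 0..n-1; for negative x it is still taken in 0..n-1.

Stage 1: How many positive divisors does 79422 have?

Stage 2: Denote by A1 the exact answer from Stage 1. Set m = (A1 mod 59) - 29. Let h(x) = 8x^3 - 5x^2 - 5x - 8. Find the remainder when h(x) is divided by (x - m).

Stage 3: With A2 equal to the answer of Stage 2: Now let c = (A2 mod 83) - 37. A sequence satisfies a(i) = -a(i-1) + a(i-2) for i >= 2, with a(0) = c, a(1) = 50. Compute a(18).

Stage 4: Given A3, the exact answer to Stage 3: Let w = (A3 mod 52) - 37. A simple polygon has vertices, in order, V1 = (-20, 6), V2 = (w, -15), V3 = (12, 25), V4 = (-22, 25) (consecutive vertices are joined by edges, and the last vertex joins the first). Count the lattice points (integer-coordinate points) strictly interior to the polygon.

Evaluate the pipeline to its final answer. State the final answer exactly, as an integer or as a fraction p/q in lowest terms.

Stage 1: 79422 = 2 * 3 * 7 * 31 * 61; number of divisors = (1+1) * (1+1) * (1+1) * (1+1) * (1+1) = 32; answer 32
Stage 2: A1 = 32; m = 3; remainder = value at the root: 8*(3)^3 - 5*(3)^2 - 5*(3)^1 - 8 = (216) + (-45) + (-15) + (-8) = 148; answer 148
Stage 3: A2 = 148; c = 28; a(2) = -1*(50) + 1*(28) = -22; iterating: a(2)=-22, a(3)=72, a(4)=-94, a(5)=166, a(6)=-260, a(7)=426, a(8)=-686, a(9)=1112, a(10)=-1798, a(11)=2910, a(12)=-4708, a(13)=7618, a(14)=-12326, a(15)=19944, a(16)=-32270, a(17)=52214, a(18)=-84484; answer -84484
Stage 4: A3 = -84484; w = -21; cross terms: (-20*-15 - -21*6)=426, (-21*25 - 12*-15)=-345, (12*25 - -22*25)=850, (-22*6 - -20*25)=368; twice the area = |1299| = 1299; area = 1299/2; boundary points = 1 + 1 + 34 + 1 = 37; strictly interior points = area - boundary/2 + 1 = 632; answer 632

632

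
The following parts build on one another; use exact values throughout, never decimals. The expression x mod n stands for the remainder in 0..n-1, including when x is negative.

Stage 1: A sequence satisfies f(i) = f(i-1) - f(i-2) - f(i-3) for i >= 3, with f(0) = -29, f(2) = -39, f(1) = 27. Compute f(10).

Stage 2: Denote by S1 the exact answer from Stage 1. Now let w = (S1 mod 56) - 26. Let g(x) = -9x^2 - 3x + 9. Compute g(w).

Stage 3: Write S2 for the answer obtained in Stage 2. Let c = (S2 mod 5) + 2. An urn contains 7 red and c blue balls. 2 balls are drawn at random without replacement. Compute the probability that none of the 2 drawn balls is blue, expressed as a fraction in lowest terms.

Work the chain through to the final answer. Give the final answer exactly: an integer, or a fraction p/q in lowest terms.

7/26

Stage 1: f(3) = 1*(-39) - 1*(27) - 1*(-29) = -37; iterating: f(3)=-37, f(4)=-25, f(5)=51, f(6)=113, f(7)=87, f(8)=-77, f(9)=-277, f(10)=-287; answer -287
Stage 2: S1 = -287; w = 23; -9*(23)^2 - 3*(23)^1 + 9 = (-4761) + (-69) + (9) = -4821; answer -4821
Stage 3: S2 = -4821; c = 6; total draws C(13,2) = 78; favorable C(7,2) = 21; P = 7/26; answer 7/26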